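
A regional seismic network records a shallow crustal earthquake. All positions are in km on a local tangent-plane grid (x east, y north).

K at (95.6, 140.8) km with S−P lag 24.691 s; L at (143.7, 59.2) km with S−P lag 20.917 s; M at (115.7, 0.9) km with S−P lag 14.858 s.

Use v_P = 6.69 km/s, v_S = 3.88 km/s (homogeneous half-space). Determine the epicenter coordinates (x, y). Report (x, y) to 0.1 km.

Distance from S−P lag: d = Δt · v_P v_S / (v_P − v_S) = Δt · (6.69·3.88)/(6.69−3.88) ≈ 9.2374·Δt.
So d_K = 228.08, d_L = 193.22, d_M = 137.25 km.
Circle about each station: (x − 95.6)² + (y − 140.8)² = 228.08²; (x − 143.7)² + (y − 59.2)² = 193.22²; (x − 115.7)² + (y − 0.9)² = 137.25².
Subtracting pairs of circle equations eliminates x²+y² and gives linear equations (the radical axes):
96.2 x − 163.2 y = 9876.85
40.2 x − 279.8 y = 17606.22
Solving the 2×2 system: x ≈ -5.4, y ≈ -63.7 km.

-5.4 km east, -63.7 km north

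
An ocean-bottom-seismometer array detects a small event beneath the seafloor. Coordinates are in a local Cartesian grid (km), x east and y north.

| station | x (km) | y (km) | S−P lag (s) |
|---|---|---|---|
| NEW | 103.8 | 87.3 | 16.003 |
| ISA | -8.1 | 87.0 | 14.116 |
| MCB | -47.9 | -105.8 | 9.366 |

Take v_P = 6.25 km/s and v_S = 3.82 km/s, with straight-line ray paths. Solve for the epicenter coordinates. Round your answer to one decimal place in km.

(23.7, -48.0)

Distance from S−P lag: d = Δt · v_P v_S / (v_P − v_S) = Δt · (6.25·3.82)/(6.25−3.82) ≈ 9.8251·Δt.
So d_NEW = 157.23, d_ISA = 138.69, d_MCB = 92.02 km.
Circle about each station: (x − 103.8)² + (y − 87.3)² = 157.23²; (x + 8.1)² + (y − 87.0)² = 138.69²; (x + 47.9)² + (y + 105.8)² = 92.02².
Subtracting the NEW equation from the ISA and MCB equations removes the quadratic terms:
-223.8 x − 0.6 y = -5274.76
-303.4 x − 386.2 y = 11345.91
Solving the 2×2 system: x ≈ 23.7, y ≈ -48.0 km.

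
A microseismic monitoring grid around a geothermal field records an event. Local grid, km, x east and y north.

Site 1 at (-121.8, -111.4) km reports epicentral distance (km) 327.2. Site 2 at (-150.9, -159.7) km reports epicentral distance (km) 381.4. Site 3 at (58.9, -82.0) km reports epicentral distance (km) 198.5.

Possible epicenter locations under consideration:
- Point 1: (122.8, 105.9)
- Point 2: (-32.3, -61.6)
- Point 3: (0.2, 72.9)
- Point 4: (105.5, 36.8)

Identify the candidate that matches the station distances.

Point 1

For each candidate, compare |candidate − station| to the reported distance:
Point 1: residuals Site 1 0.0, Site 2 0.0, Site 3 0.0 → max 0.0 km
Point 2: residuals Site 1 224.8, Site 2 227.5, Site 3 105.0 → max 227.5 km
Point 3: residuals Site 1 106.2, Site 2 104.0, Site 3 32.9 → max 106.2 km
Point 4: residuals Site 1 55.9, Site 2 58.4, Site 3 70.9 → max 70.9 km
Only Point 1 has all residuals ≈ 0.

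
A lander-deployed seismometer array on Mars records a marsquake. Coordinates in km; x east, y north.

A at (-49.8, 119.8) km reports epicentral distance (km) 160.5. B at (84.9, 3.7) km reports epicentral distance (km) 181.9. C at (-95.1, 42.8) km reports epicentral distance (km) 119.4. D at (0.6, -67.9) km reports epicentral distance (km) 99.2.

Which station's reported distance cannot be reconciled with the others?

Solve using three stations at a time. Using A, B, D (subtract circle equations pairwise → linear system) gives (x, y) ≈ (-92.9, -34.8).
Distances from that point to each station vs reported:
  A: calculated 160.5 vs reported 160.5 → residual 0.0 km
  B: calculated 181.9 vs reported 181.9 → residual 0.0 km
  C: calculated 77.6 vs reported 119.4 → residual 41.8 km
  D: calculated 99.1 vs reported 99.2 → residual 0.1 km
A, B, D are mutually consistent (residuals ≈ 0); C is off by 41.8 km.

C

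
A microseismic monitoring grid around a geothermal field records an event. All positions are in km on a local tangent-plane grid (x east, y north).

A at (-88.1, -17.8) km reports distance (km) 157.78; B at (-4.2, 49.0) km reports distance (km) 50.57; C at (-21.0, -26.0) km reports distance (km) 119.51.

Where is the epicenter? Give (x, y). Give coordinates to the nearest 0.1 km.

(36.8, 78.6)

Circle about each station: (x + 88.1)² + (y + 17.8)² = 157.78²; (x + 4.2)² + (y − 49.0)² = 50.57²; (x + 21.0)² + (y + 26.0)² = 119.51².
Subtracting pairs of circle equations eliminates x²+y² and gives linear equations (the radical axes):
167.8 x + 133.6 y = 16677.39
134.2 x − 16.4 y = 3650.44
Solving the 2×2 system: x ≈ 36.8, y ≈ 78.6 km.
Check against A (with the unrounded x, y): √((x + 88.1)²+(y + 17.8)²) = 157.78 ≈ 157.78 km. ✓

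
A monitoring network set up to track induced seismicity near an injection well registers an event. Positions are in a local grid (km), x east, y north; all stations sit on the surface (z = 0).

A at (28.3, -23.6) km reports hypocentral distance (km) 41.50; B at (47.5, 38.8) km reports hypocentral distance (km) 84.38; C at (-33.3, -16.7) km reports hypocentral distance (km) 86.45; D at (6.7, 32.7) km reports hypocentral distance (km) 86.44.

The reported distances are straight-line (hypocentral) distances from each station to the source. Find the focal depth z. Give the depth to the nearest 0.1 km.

36.7 km

Each station gives a sphere (x−x_i)² + (y−y_i)² + z² = d_i² (stations at z=0).
Subtracting the A sphere from B and C: z² cancels, leaving linear equations in x and y:
38.4 x + 124.8 y = -2993.89
-123.2 x + 13.8 y = -5721.42
Solving: x ≈ 42.295, y ≈ -37.003 km (keep extra digits for the depth step; rounded: 42.3, -37.0).
Then from the A sphere: z² = 41.50² − (x − 28.3)² − (y + 23.6)² with x = 42.295, y = -37.003, so z ≈ 36.698 ≈ 36.7 km.
Check against D (with the unrounded solution): distance 86.44 ≈ 86.44 km. ✓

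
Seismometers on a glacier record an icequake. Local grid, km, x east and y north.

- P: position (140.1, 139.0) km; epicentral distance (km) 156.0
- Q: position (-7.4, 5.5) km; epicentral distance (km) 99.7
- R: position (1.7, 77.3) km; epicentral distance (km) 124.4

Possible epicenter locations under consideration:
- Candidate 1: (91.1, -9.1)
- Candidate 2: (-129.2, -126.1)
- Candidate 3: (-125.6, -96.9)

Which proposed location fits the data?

Candidate 1

For each candidate, compare |candidate − station| to the reported distance:
Candidate 1: residuals P 0.0, Q 0.1, R 0.1 → max 0.1 km
Candidate 2: residuals P 221.9, Q 79.6, R 117.5 → max 221.9 km
Candidate 3: residuals P 199.3, Q 56.7, R 91.4 → max 199.3 km
Only Candidate 1 has all residuals ≈ 0.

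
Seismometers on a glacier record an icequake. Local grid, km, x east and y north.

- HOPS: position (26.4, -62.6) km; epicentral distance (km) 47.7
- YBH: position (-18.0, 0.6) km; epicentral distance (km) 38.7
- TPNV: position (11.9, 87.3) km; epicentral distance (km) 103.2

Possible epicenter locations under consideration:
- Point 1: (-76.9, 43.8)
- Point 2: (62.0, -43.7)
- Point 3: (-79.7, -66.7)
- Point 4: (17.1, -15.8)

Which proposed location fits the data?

Point 4

For each candidate, compare |candidate − station| to the reported distance:
Point 1: residuals HOPS 100.6, YBH 34.3, TPNV 4.3 → max 100.6 km
Point 2: residuals HOPS 7.4, YBH 52.7, TPNV 37.1 → max 52.7 km
Point 3: residuals HOPS 58.5, YBH 52.6, TPNV 76.0 → max 76.0 km
Point 4: residuals HOPS 0.0, YBH 0.0, TPNV 0.0 → max 0.0 km
Only Point 4 has all residuals ≈ 0.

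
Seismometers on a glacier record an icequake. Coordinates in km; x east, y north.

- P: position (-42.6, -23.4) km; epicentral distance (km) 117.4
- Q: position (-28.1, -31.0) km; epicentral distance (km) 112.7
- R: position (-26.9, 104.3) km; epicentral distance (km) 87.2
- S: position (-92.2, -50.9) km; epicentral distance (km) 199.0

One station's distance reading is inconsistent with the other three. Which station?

S

Solve using three stations at a time. Using P, Q, R (subtract circle equations pairwise → linear system) gives (x, y) ≈ (44.9, 54.8).
Distances from that point to each station vs reported:
  P: calculated 117.4 vs reported 117.4 → residual 0.0 km
  Q: calculated 112.7 vs reported 112.7 → residual 0.0 km
  R: calculated 87.2 vs reported 87.2 → residual 0.0 km
  S: calculated 173.2 vs reported 199.0 → residual 25.8 km
P, Q, R are mutually consistent (residuals ≈ 0); S is off by 25.8 km.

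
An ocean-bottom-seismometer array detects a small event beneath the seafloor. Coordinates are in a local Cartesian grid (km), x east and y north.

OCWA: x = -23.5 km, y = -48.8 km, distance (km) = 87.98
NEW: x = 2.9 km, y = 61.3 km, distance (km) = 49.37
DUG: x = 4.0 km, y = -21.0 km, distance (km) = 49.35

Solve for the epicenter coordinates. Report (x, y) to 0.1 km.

30.7 km east, 20.5 km north

Circle about each station: (x + 23.5)² + (y + 48.8)² = 87.98²; (x − 2.9)² + (y − 61.3)² = 49.37²; (x − 4.0)² + (y + 21.0)² = 49.35².
Subtracting pairs of circle equations eliminates x²+y² and gives linear equations (the radical axes):
52.8 x + 220.2 y = 6135.49
55.0 x + 55.6 y = 2828.37
Solving the 2×2 system: x ≈ 30.7, y ≈ 20.5 km.
Check against OCWA (with the unrounded x, y): √((x + 23.5)²+(y + 48.8)²) = 87.98 ≈ 87.98 km. ✓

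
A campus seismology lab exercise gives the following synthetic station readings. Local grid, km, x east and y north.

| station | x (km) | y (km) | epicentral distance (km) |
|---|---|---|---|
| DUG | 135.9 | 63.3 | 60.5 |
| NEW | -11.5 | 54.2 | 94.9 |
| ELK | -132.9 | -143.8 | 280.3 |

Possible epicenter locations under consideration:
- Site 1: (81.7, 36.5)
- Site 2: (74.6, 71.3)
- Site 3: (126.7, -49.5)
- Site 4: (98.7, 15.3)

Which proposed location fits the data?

Site 1

For each candidate, compare |candidate − station| to the reported distance:
Site 1: residuals DUG 0.0, NEW 0.0, ELK 0.0 → max 0.0 km
Site 2: residuals DUG 1.3, NEW 7.1, ELK 18.6 → max 18.6 km
Site 3: residuals DUG 52.7, NEW 77.9, ELK 4.1 → max 77.9 km
Site 4: residuals DUG 0.2, NEW 22.0, ELK 0.7 → max 22.0 km
Only Site 1 has all residuals ≈ 0.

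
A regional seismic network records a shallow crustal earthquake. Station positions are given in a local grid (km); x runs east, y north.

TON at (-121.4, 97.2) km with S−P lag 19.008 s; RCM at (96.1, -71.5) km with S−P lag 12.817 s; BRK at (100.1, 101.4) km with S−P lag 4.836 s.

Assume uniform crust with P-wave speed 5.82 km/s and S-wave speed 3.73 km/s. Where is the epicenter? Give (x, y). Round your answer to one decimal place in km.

(72.4, 59.5)

Distance from S−P lag: d = Δt · v_P v_S / (v_P − v_S) = Δt · (5.82·3.73)/(5.82−3.73) ≈ 10.3869·Δt.
So d_TON = 197.43, d_RCM = 133.13, d_BRK = 50.23 km.
Circle about each station: (x + 121.4)² + (y − 97.2)² = 197.43²; (x − 96.1)² + (y + 71.5)² = 133.13²; (x − 100.1)² + (y − 101.4)² = 50.23².
Subtracting pairs of circle equations eliminates x²+y² and gives linear equations (the radical axes):
435.0 x − 337.4 y = 11416.67
443.0 x + 8.4 y = 32571.72
Solving the 2×2 system: x ≈ 72.4, y ≈ 59.5 km.
Check against TON (with the unrounded x, y): √((x + 121.4)²+(y − 97.2)²) = 197.43 ≈ 197.43 km. ✓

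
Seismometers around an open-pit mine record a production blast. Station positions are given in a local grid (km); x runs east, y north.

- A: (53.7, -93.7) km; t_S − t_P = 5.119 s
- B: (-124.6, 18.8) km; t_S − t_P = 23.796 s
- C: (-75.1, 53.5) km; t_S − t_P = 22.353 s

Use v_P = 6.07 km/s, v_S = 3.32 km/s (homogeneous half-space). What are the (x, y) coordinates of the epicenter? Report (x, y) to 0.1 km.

(18.4, -81.0)

Distance from S−P lag: d = Δt · v_P v_S / (v_P − v_S) = Δt · (6.07·3.32)/(6.07−3.32) ≈ 7.3281·Δt.
So d_A = 37.51, d_B = 174.38, d_C = 163.81 km.
Circle about each station: (x − 53.7)² + (y + 93.7)² = 37.51²; (x + 124.6)² + (y − 18.8)² = 174.38²; (x + 75.1)² + (y − 53.5)² = 163.81².
Subtracting the A equation from the B and C equations removes the quadratic terms:
-356.6 x + 225.0 y = -24786.16
-257.6 x + 294.4 y = -28587.84
Solving the 2×2 system: x ≈ 18.4, y ≈ -81.0 km.
Check against A (with the unrounded x, y): √((x − 53.7)²+(y + 93.7)²) = 37.52 ≈ 37.51 km. ✓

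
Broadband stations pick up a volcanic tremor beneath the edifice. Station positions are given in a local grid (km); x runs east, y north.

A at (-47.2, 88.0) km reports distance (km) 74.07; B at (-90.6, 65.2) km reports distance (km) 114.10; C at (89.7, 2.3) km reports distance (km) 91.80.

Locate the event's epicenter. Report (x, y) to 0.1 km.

Circle about each station: (x + 47.2)² + (y − 88.0)² = 74.07²; (x + 90.6)² + (y − 65.2)² = 114.10²; (x − 89.7)² + (y − 2.3)² = 91.80².
Subtracting pairs of circle equations eliminates x²+y² and gives linear equations (the radical axes):
-86.8 x − 45.6 y = -5044.89
273.8 x − 171.4 y = -4861.34
Solving the 2×2 system: x ≈ 23.5, y ≈ 65.9 km.
Check against A (with the unrounded x, y): √((x + 47.2)²+(y − 88.0)²) = 74.07 ≈ 74.07 km. ✓

x ≈ 23.5 km, y ≈ 65.9 km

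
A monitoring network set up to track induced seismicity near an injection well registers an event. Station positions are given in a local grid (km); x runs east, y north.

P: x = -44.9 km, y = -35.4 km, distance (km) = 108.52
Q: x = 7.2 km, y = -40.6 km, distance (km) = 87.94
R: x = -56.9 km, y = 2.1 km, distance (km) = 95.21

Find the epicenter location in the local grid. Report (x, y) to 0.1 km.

Circle about each station: (x + 44.9)² + (y + 35.4)² = 108.52²; (x − 7.2)² + (y + 40.6)² = 87.94²; (x + 56.9)² + (y − 2.1)² = 95.21².
Subtracting the P equation from the Q and R equations removes the quadratic terms:
104.2 x − 10.4 y = 2474.18
-24.0 x + 75.0 y = 2684.50
Solving the 2×2 system: x ≈ 28.2, y ≈ 44.8 km.

28.2 km east, 44.8 km north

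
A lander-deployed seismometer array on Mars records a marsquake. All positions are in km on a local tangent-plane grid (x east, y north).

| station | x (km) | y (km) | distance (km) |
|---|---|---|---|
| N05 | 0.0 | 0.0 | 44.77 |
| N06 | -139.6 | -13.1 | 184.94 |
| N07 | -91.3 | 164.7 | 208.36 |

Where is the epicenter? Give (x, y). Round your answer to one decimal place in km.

Circle about each station: x² + y² = 44.77²; (x + 139.6)² + (y + 13.1)² = 184.94²; (x + 91.3)² + (y − 164.7)² = 208.36².
Subtracting the N05 equation from the N06 and N07 equations removes the quadratic terms:
-279.2 x − 26.2 y = -12538.68
-182.6 x + 329.4 y = -5947.76
Solving the 2×2 system: x ≈ 44.3, y ≈ 6.5 km.

(44.3, 6.5)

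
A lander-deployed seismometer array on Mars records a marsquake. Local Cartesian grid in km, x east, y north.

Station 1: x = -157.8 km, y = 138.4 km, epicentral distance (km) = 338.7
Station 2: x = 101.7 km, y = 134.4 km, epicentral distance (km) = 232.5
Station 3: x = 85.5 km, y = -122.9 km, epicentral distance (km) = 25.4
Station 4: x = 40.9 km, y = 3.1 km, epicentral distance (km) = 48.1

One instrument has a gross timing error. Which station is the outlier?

Solve using three stations at a time. Using Station 1, Station 2, Station 3 (subtract circle equations pairwise → linear system) gives (x, y) ≈ (85.2, -97.5).
Distances from that point to each station vs reported:
  Station 1: calculated 338.7 vs reported 338.7 → residual 0.0 km
  Station 2: calculated 232.5 vs reported 232.5 → residual 0.0 km
  Station 3: calculated 25.4 vs reported 25.4 → residual 0.0 km
  Station 4: calculated 109.9 vs reported 48.1 → residual 61.8 km
Station 1, Station 2, Station 3 are mutually consistent (residuals ≈ 0); Station 4 is off by 61.8 km.

Station 4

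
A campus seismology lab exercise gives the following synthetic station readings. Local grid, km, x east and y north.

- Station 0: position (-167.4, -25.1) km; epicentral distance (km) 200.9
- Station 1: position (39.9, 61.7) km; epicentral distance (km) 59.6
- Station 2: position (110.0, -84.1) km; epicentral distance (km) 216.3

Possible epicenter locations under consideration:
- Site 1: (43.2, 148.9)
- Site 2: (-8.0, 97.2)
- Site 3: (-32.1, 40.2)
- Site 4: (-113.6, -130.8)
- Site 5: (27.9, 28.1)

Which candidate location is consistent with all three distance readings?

Site 2

For each candidate, compare |candidate − station| to the reported distance:
Site 1: residuals Station 0 72.3, Station 1 27.7, Station 2 26.1 → max 72.3 km
Site 2: residuals Station 0 0.0, Station 1 0.0, Station 2 0.0 → max 0.0 km
Site 3: residuals Station 0 50.7, Station 1 15.5, Station 2 27.5 → max 50.7 km
Site 4: residuals Station 0 82.3, Station 1 186.6, Station 2 12.1 → max 186.6 km
Site 5: residuals Station 0 1.5, Station 1 23.9, Station 2 77.3 → max 77.3 km
Only Site 2 has all residuals ≈ 0.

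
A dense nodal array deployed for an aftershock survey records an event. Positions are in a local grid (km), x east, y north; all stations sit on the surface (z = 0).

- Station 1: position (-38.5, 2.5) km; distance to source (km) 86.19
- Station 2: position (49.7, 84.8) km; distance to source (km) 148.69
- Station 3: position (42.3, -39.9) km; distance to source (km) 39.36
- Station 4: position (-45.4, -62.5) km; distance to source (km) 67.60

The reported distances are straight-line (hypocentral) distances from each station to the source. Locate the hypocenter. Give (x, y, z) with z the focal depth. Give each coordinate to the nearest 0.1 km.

Each station gives a sphere (x−x_i)² + (y−y_i)² + z² = d_i² (stations at z=0).
Subtracting the Station 1 sphere from Station 2 and Station 3: z² cancels, leaving linear equations in x and y:
176.4 x + 164.6 y = -6507.37
161.6 x − 84.8 y = 7772.31
Solving: x ≈ 17.506, y ≈ -58.295 km (keep extra digits for the depth step; rounded: 17.5, -58.3).
Then from the Station 1 sphere: z² = 86.19² − (x + 38.5)² − (y − 2.5)² with x = 17.506, y = -58.295, so z ≈ 24.413 ≈ 24.4 km.

(17.5, -58.3, 24.4)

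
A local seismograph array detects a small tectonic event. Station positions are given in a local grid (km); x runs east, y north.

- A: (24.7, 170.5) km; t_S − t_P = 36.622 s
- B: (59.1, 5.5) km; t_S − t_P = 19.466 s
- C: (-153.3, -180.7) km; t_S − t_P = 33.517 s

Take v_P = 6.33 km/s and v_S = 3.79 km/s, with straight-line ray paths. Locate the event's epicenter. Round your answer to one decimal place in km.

x ≈ 161.5 km, y ≈ -147.2 km

Distance from S−P lag: d = Δt · v_P v_S / (v_P − v_S) = Δt · (6.33·3.79)/(6.33−3.79) ≈ 9.4452·Δt.
So d_A = 345.90, d_B = 183.86, d_C = 316.57 km.
Circle about each station: (x − 24.7)² + (y − 170.5)² = 345.90²; (x − 59.1)² + (y − 5.5)² = 183.86²; (x + 153.3)² + (y + 180.7)² = 316.57².
Subtracting the A equation from the B and C equations removes the quadratic terms:
68.8 x − 330.0 y = 59685.03
-356.0 x − 702.4 y = 45903.29
Solving the 2×2 system: x ≈ 161.5, y ≈ -147.2 km.
Check against A (with the unrounded x, y): √((x − 24.7)²+(y − 170.5)²) = 345.89 ≈ 345.90 km. ✓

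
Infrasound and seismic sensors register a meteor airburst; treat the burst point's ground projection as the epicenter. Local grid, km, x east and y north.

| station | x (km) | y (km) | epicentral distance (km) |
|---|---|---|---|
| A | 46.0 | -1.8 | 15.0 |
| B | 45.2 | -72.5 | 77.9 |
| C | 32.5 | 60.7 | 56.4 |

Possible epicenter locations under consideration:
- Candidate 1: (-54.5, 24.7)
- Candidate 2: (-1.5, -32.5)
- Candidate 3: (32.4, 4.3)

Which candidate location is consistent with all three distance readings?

For each candidate, compare |candidate − station| to the reported distance:
Candidate 1: residuals A 88.9, B 61.3, C 37.8 → max 88.9 km
Candidate 2: residuals A 41.6, B 16.4, C 42.8 → max 42.8 km
Candidate 3: residuals A 0.1, B 0.0, C 0.0 → max 0.1 km
Only Candidate 3 has all residuals ≈ 0.

Candidate 3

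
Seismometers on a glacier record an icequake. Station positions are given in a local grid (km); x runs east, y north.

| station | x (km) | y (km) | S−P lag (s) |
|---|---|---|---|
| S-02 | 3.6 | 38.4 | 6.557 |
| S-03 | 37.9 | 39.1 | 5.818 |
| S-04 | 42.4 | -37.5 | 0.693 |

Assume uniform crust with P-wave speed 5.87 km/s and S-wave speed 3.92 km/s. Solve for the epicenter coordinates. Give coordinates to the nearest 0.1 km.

(40.7, -29.5)

Distance from S−P lag: d = Δt · v_P v_S / (v_P − v_S) = Δt · (5.87·3.92)/(5.87−3.92) ≈ 11.8002·Δt.
So d_S-02 = 77.37, d_S-03 = 68.65, d_S-04 = 8.18 km.
Circle about each station: (x − 3.6)² + (y − 38.4)² = 77.37²; (x − 37.9)² + (y − 39.1)² = 68.65²; (x − 42.4)² + (y + 37.5)² = 8.18².
Subtracting pairs of circle equations eliminates x²+y² and gives linear equations (the radical axes):
68.6 x + 1.4 y = 2750.99
77.6 x − 151.8 y = 7635.69
Solving the 2×2 system: x ≈ 40.7, y ≈ -29.5 km.
Check against S-02 (with the unrounded x, y): √((x − 3.6)²+(y − 38.4)²) = 77.37 ≈ 77.37 km. ✓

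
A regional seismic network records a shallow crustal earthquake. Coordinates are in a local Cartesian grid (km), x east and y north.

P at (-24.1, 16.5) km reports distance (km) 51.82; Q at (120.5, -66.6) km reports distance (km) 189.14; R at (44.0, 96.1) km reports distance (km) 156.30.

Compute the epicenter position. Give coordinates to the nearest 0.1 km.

Circle about each station: (x + 24.1)² + (y − 16.5)² = 51.82²; (x − 120.5)² + (y + 66.6)² = 189.14²; (x − 44.0)² + (y − 96.1)² = 156.30².
Subtracting pairs of circle equations eliminates x²+y² and gives linear equations (the radical axes):
289.2 x − 166.2 y = -14985.88
136.2 x + 159.2 y = -11426.23
Solving the 2×2 system: x ≈ -62.4, y ≈ -18.4 km.

x ≈ -62.4 km, y ≈ -18.4 km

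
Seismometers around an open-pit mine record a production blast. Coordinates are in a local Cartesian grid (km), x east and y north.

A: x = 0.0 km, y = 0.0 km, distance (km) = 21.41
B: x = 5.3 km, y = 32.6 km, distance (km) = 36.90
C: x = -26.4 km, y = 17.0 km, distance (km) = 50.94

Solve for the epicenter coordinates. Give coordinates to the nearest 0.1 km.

(21.4, -0.6)

Circle about each station: x² + y² = 21.41²; (x − 5.3)² + (y − 32.6)² = 36.90²; (x + 26.4)² + (y − 17.0)² = 50.94².
Subtracting pairs of circle equations eliminates x²+y² and gives linear equations (the radical axes):
10.6 x + 65.2 y = 187.63
-52.8 x + 34.0 y = -1150.54
Solving the 2×2 system: x ≈ 21.4, y ≈ -0.6 km.
Check against A (with the unrounded x, y): √(x²+y²) = 21.41 ≈ 21.41 km. ✓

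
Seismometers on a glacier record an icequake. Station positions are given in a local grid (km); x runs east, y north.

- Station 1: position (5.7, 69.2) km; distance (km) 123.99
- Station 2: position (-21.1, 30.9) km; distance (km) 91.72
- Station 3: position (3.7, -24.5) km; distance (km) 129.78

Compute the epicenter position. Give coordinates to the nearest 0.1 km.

Circle about each station: (x − 5.7)² + (y − 69.2)² = 123.99²; (x + 21.1)² + (y − 30.9)² = 91.72²; (x − 3.7)² + (y + 24.5)² = 129.78².
Subtracting pairs of circle equations eliminates x²+y² and gives linear equations (the radical axes):
-53.6 x − 76.6 y = 3539.85
-4.0 x − 187.4 y = -5676.52
Solving the 2×2 system: x ≈ -112.8, y ≈ 32.7 km.

-112.8 km east, 32.7 km north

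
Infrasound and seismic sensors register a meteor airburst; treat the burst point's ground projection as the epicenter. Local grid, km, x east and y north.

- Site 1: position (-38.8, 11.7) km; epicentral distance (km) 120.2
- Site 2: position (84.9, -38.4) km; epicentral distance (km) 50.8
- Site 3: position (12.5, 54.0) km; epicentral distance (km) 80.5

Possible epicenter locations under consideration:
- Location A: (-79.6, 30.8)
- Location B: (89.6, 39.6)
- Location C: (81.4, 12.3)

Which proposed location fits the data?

For each candidate, compare |candidate − station| to the reported distance:
Location A: residuals Site 1 75.2, Site 2 127.7, Site 3 14.5 → max 127.7 km
Location B: residuals Site 1 11.2, Site 2 27.3, Site 3 2.1 → max 27.3 km
Location C: residuals Site 1 0.0, Site 2 0.0, Site 3 0.0 → max 0.0 km
Only Location C has all residuals ≈ 0.

Location C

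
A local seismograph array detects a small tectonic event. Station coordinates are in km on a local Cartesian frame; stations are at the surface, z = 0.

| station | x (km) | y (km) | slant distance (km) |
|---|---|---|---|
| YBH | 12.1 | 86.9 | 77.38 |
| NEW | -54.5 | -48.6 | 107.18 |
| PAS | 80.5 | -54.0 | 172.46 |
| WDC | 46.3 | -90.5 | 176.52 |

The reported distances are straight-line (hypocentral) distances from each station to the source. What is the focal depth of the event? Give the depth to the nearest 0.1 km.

Each station gives a sphere (x−x_i)² + (y−y_i)² + z² = d_i² (stations at z=0).
Subtracting the YBH sphere from NEW and PAS: z² cancels, leaving linear equations in x and y:
-133.2 x − 271.0 y = -7865.70
136.8 x − 281.8 y = -22056.56
Solving: x ≈ -50.407, y ≈ 53.800 km (keep extra digits for the depth step; rounded: -50.4, 53.8).
Then from the YBH sphere: z² = 77.38² − (x − 12.1)² − (y − 86.9)² with x = -50.407, y = 53.800, so z ≈ 31.384 ≈ 31.4 km.

depth ≈ 31.4 km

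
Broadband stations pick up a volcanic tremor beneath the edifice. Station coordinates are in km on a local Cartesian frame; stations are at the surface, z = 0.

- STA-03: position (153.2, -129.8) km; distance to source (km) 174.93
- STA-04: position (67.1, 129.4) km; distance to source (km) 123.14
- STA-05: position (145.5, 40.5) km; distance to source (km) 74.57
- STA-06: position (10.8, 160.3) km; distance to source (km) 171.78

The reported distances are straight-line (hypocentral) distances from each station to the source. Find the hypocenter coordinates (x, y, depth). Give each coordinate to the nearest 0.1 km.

Each station gives a sphere (x−x_i)² + (y−y_i)² + z² = d_i² (stations at z=0).
Subtracting the STA-03 sphere from STA-04 and STA-05: z² cancels, leaving linear equations in x and y:
-172.2 x + 518.4 y = -3634.46
-15.4 x + 340.6 y = 7532.04
Solving: x ≈ 101.494, y ≈ 26.703 km (keep extra digits for the depth step; rounded: 101.5, 26.7).
Then from the STA-03 sphere: z² = 174.93² − (x − 153.2)² − (y + 129.8)² with x = 101.494, y = 26.703, so z ≈ 58.599 ≈ 58.6 km.

(101.5, 26.7, 58.6)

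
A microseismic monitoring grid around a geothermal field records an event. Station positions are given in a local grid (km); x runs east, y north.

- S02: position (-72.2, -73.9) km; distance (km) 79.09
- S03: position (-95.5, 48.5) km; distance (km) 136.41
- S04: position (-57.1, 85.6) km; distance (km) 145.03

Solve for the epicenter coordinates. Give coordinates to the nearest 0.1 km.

x ≈ 2.1 km, y ≈ -46.8 km

Circle about each station: (x + 72.2)² + (y + 73.9)² = 79.09²; (x + 95.5)² + (y − 48.5)² = 136.41²; (x + 57.1)² + (y − 85.6)² = 145.03².
Subtracting the S02 equation from the S03 and S04 equations removes the quadratic terms:
-46.6 x + 244.8 y = -11554.01
30.2 x + 319.0 y = -14864.75
Solving the 2×2 system: x ≈ 2.1, y ≈ -46.8 km.
Check against S02 (with the unrounded x, y): √((x + 72.2)²+(y + 73.9)²) = 79.09 ≈ 79.09 km. ✓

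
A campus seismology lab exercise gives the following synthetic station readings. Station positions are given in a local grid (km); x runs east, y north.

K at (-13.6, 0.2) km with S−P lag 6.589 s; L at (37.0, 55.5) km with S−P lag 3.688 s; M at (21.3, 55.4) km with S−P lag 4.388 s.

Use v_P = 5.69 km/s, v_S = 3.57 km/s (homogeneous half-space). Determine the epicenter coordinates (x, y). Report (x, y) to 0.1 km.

Distance from S−P lag: d = Δt · v_P v_S / (v_P − v_S) = Δt · (5.69·3.57)/(5.69−3.57) ≈ 9.5817·Δt.
So d_K = 63.13, d_L = 35.34, d_M = 42.04 km.
Circle about each station: (x + 13.6)² + (y − 0.2)² = 63.13²; (x − 37.0)² + (y − 55.5)² = 35.34²; (x − 21.3)² + (y − 55.4)² = 42.04².
Subtracting the K equation from the L and M equations removes the quadratic terms:
101.2 x + 110.6 y = 7000.73
69.8 x + 110.4 y = 5555.89
Solving the 2×2 system: x ≈ 45.9, y ≈ 21.3 km.

45.9 km east, 21.3 km north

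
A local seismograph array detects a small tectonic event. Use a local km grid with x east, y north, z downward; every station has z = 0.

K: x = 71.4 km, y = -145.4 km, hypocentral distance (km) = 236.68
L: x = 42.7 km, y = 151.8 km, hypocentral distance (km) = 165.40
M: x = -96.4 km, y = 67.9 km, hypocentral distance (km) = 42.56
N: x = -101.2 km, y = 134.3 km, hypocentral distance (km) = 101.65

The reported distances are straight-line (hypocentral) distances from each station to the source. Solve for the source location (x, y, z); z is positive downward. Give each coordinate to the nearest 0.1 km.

Each station gives a sphere (x−x_i)² + (y−y_i)² + z² = d_i² (stations at z=0).
Subtracting the K sphere from L and M: z² cancels, leaving linear equations in x and y:
-57.4 x + 594.4 y = 27287.67
-335.6 x + 426.6 y = 41870.32
Solving: x ≈ -75.699, y ≈ 38.598 km (keep extra digits for the depth step; rounded: -75.7, 38.6).
Then from the K sphere: z² = 236.68² − (x − 71.4)² − (y + 145.4)² with x = -75.699, y = 38.598, so z ≈ 22.892 ≈ 22.9 km.
Check against N (with the unrounded solution): distance 101.65 ≈ 101.65 km. ✓

(-75.7, 38.6, 22.9)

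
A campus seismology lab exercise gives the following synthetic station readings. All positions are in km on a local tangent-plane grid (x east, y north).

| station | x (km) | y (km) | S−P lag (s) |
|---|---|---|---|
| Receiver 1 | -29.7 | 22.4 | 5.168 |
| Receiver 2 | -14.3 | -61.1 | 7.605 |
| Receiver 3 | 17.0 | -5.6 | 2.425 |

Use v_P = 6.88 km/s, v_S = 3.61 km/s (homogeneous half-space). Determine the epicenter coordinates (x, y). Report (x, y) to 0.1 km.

x ≈ -1.4 km, y ≈ -4.8 km

Distance from S−P lag: d = Δt · v_P v_S / (v_P − v_S) = Δt · (6.88·3.61)/(6.88−3.61) ≈ 7.5954·Δt.
So d_Receiver 1 = 39.25, d_Receiver 2 = 57.76, d_Receiver 3 = 18.42 km.
Circle about each station: (x + 29.7)² + (y − 22.4)² = 39.25²; (x + 14.3)² + (y + 61.1)² = 57.76²; (x − 17.0)² + (y + 5.6)² = 18.42².
Subtracting pairs of circle equations eliminates x²+y² and gives linear equations (the radical axes):
30.8 x − 167.0 y = 758.19
93.4 x − 56.0 y = 137.78
Solving the 2×2 system: x ≈ -1.4, y ≈ -4.8 km.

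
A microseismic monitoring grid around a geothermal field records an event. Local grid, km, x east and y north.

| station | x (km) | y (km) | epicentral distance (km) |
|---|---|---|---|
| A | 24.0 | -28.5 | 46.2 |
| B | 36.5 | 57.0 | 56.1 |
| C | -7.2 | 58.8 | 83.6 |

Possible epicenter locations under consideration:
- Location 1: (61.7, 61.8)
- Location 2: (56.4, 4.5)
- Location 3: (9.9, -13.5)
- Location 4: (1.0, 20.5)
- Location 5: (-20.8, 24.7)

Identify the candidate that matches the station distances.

Location 2

For each candidate, compare |candidate − station| to the reported distance:
Location 1: residuals A 51.7, B 30.4, C 14.6 → max 51.7 km
Location 2: residuals A 0.0, B 0.0, C 0.0 → max 0.0 km
Location 3: residuals A 25.6, B 19.3, C 9.3 → max 25.6 km
Location 4: residuals A 7.9, B 5.2, C 44.4 → max 44.4 km
Location 5: residuals A 23.4, B 9.7, C 46.9 → max 46.9 km
Only Location 2 has all residuals ≈ 0.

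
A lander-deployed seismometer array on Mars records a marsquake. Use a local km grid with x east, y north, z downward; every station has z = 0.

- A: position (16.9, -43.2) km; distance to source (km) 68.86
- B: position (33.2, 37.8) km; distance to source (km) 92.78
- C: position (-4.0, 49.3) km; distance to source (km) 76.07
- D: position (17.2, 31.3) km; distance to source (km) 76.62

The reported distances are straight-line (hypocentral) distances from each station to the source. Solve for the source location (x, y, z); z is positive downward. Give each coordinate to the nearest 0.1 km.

Each station gives a sphere (x−x_i)² + (y−y_i)² + z² = d_i² (stations at z=0).
Subtracting the A sphere from B and C: z² cancels, leaving linear equations in x and y:
32.6 x + 162.0 y = -3487.20
-41.8 x + 185.0 y = -750.31
Solving: x ≈ -40.897, y ≈ -13.296 km (keep extra digits for the depth step; rounded: -40.9, -13.3).
Then from the A sphere: z² = 68.86² − (x − 16.9)² − (y + 43.2)² with x = -40.897, y = -13.296, so z ≈ 22.516 ≈ 22.5 km.
Check against D (with the unrounded solution): distance 76.62 ≈ 76.62 km. ✓

x ≈ -40.9 km, y ≈ -13.3 km, depth ≈ 22.5 km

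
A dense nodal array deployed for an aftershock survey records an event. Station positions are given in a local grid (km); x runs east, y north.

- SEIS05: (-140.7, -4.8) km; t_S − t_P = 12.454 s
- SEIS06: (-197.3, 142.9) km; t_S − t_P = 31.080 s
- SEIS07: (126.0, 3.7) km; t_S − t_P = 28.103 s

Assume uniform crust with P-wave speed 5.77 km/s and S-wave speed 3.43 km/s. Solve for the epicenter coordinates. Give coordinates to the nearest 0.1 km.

-89.4 km east, -96.8 km north

Distance from S−P lag: d = Δt · v_P v_S / (v_P − v_S) = Δt · (5.77·3.43)/(5.77−3.43) ≈ 8.4577·Δt.
So d_SEIS05 = 105.33, d_SEIS06 = 262.87, d_SEIS07 = 237.69 km.
Circle about each station: (x + 140.7)² + (y + 4.8)² = 105.33²; (x + 197.3)² + (y − 142.9)² = 262.87²; (x − 126.0)² + (y − 3.7)² = 237.69².
Subtracting pairs of circle equations eliminates x²+y² and gives linear equations (the radical axes):
-113.2 x + 295.4 y = -18478.06
533.4 x + 17.0 y = -49331.97
Solving the 2×2 system: x ≈ -89.4, y ≈ -96.8 km.
Check against SEIS05 (with the unrounded x, y): √((x + 140.7)²+(y + 4.8)²) = 105.35 ≈ 105.33 km. ✓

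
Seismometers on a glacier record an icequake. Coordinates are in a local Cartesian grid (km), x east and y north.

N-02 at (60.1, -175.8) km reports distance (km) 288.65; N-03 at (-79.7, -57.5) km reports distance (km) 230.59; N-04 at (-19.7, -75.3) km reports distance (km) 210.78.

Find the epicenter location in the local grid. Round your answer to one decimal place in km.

Circle about each station: (x − 60.1)² + (y + 175.8)² = 288.65²; (x + 79.7)² + (y + 57.5)² = 230.59²; (x + 19.7)² + (y + 75.3)² = 210.78².
Subtracting pairs of circle equations eliminates x²+y² and gives linear equations (the radical axes):
-279.6 x + 236.6 y = 5287.76
-159.6 x + 201.0 y = 10431.14
Solving the 2×2 system: x ≈ 76.2, y ≈ 112.4 km.

(76.2, 112.4)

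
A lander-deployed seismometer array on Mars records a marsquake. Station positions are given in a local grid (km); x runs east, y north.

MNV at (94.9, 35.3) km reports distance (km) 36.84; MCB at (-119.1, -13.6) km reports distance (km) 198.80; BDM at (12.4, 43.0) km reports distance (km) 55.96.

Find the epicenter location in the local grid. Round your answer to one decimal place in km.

(66.2, 58.4)

Circle about each station: (x − 94.9)² + (y − 35.3)² = 36.84²; (x + 119.1)² + (y + 13.6)² = 198.80²; (x − 12.4)² + (y − 43.0)² = 55.96².
Subtracting pairs of circle equations eliminates x²+y² and gives linear equations (the radical axes):
-428.0 x − 97.8 y = -34046.58
-165.0 x + 15.4 y = -10023.68
Solving the 2×2 system: x ≈ 66.2, y ≈ 58.4 km.
Check against MNV (with the unrounded x, y): √((x − 94.9)²+(y − 35.3)²) = 36.85 ≈ 36.84 km. ✓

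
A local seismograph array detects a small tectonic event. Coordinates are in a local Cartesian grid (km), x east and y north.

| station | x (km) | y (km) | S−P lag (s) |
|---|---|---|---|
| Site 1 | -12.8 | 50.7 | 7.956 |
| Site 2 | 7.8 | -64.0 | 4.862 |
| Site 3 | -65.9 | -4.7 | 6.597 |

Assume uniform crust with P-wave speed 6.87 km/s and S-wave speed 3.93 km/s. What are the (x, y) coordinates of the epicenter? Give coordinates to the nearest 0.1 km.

Distance from S−P lag: d = Δt · v_P v_S / (v_P − v_S) = Δt · (6.87·3.93)/(6.87−3.93) ≈ 9.1834·Δt.
So d_Site 1 = 73.06, d_Site 2 = 44.65, d_Site 3 = 60.58 km.
Circle about each station: (x + 12.8)² + (y − 50.7)² = 73.06²; (x − 7.8)² + (y + 64.0)² = 44.65²; (x + 65.9)² + (y + 4.7)² = 60.58².
Subtracting pairs of circle equations eliminates x²+y² and gives linear equations (the radical axes):
41.2 x − 229.4 y = 4766.65
-106.2 x − 110.8 y = 3298.40
Solving the 2×2 system: x ≈ -7.9, y ≈ -22.2 km.

x ≈ -7.9 km, y ≈ -22.2 km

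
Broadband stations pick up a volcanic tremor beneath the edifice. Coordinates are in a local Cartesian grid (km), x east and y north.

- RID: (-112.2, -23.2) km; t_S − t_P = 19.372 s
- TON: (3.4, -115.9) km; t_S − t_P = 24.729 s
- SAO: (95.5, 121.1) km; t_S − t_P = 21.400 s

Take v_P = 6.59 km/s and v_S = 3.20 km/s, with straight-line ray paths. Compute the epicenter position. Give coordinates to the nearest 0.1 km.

Distance from S−P lag: d = Δt · v_P v_S / (v_P − v_S) = Δt · (6.59·3.20)/(6.59−3.20) ≈ 6.2206·Δt.
So d_RID = 120.51, d_TON = 153.83, d_SAO = 133.12 km.
Circle about each station: (x + 112.2)² + (y + 23.2)² = 120.51²; (x − 3.4)² + (y + 115.9)² = 153.83²; (x − 95.5)² + (y − 121.1)² = 133.12².
Subtracting pairs of circle equations eliminates x²+y² and gives linear equations (the radical axes):
231.2 x − 185.4 y = -8823.72
415.4 x + 288.6 y = 7460.11
Solving the 2×2 system: x ≈ -8.1, y ≈ 37.5 km.

x ≈ -8.1 km, y ≈ 37.5 km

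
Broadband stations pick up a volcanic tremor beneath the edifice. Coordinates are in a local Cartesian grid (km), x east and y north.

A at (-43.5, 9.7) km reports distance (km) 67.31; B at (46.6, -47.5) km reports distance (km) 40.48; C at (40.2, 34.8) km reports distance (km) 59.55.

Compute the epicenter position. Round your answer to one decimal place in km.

(16.9, -20.0)

Circle about each station: (x + 43.5)² + (y − 9.7)² = 67.31²; (x − 46.6)² + (y + 47.5)² = 40.48²; (x − 40.2)² + (y − 34.8)² = 59.55².
Subtracting the A equation from the B and C equations removes the quadratic terms:
180.2 x − 114.4 y = 5333.48
167.4 x + 50.2 y = 1825.17
Solving the 2×2 system: x ≈ 16.9, y ≈ -20.0 km.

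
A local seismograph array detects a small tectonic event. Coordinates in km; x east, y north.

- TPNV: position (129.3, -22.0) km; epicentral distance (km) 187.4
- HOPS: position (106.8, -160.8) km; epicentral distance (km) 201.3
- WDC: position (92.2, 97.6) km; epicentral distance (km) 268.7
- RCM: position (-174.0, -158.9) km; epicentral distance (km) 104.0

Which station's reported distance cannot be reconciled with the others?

Solve using three stations at a time. Using HOPS, WDC, RCM (subtract circle equations pairwise → linear system) gives (x, y) ≈ (-86.1, -103.4).
Distances from that point to each station vs reported:
  TPNV: calculated 230.3 vs reported 187.4 → residual 42.9 km
  HOPS: calculated 201.3 vs reported 201.3 → residual 0.0 km
  WDC: calculated 268.7 vs reported 268.7 → residual 0.0 km
  RCM: calculated 104.0 vs reported 104.0 → residual 0.0 km
HOPS, WDC, RCM are mutually consistent (residuals ≈ 0); TPNV is off by 42.9 km.

TPNV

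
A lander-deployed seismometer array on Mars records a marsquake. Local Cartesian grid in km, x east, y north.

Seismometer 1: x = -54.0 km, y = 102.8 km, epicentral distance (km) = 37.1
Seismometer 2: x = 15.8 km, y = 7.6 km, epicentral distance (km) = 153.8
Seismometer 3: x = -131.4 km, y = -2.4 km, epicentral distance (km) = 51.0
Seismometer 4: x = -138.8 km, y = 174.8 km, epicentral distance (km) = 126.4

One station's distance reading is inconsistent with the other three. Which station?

Solve using three stations at a time. Using Seismometer 2, Seismometer 3, Seismometer 4 (subtract circle equations pairwise → linear system) gives (x, y) ≈ (-132.4, 48.6).
Distances from that point to each station vs reported:
  Seismometer 1: calculated 95.4 vs reported 37.1 → residual 58.3 km
  Seismometer 2: calculated 153.8 vs reported 153.8 → residual 0.0 km
  Seismometer 3: calculated 51.0 vs reported 51.0 → residual 0.0 km
  Seismometer 4: calculated 126.4 vs reported 126.4 → residual 0.0 km
Seismometer 2, Seismometer 3, Seismometer 4 are mutually consistent (residuals ≈ 0); Seismometer 1 is off by 58.3 km.

Seismometer 1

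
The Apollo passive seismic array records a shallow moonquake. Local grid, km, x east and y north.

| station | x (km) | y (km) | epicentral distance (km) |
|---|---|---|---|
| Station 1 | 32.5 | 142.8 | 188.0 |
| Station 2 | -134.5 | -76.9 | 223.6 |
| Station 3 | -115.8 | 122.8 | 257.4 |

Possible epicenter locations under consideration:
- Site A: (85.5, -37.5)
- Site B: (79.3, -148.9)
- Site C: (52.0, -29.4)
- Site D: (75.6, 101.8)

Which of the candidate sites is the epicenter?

Site A

For each candidate, compare |candidate − station| to the reported distance:
Site A: residuals Station 1 0.1, Station 2 0.1, Station 3 0.1 → max 0.1 km
Site B: residuals Station 1 107.4, Station 2 2.0, Station 3 77.1 → max 107.4 km
Site C: residuals Station 1 14.7, Station 2 31.1, Station 3 30.9 → max 31.1 km
Site D: residuals Station 1 128.5, Station 2 52.2, Station 3 64.9 → max 128.5 km
Only Site A has all residuals ≈ 0.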